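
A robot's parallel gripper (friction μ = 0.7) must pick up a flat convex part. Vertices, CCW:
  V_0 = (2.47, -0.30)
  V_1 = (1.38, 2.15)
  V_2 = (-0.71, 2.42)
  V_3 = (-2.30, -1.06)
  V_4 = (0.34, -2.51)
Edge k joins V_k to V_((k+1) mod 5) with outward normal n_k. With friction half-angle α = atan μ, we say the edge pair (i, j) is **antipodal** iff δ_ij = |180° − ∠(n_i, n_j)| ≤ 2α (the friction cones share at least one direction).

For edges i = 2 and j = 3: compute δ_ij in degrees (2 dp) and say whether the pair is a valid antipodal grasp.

α = atan 0.7 = 34.99°;  2α = 69.98°
edge 2: e_2 = (-1.59, -3.48);  n_2 = (-0.9096, +0.4156)
edge 3: e_3 = (+2.64, -1.45);  n_3 = (-0.4814, -0.8765)
∠(n_2, n_3) = 85.78°
δ = |180° − 85.78°| = 94.22°
94.22° > 2α = 69.98°  →  invalid

δ = 94.22°, invalid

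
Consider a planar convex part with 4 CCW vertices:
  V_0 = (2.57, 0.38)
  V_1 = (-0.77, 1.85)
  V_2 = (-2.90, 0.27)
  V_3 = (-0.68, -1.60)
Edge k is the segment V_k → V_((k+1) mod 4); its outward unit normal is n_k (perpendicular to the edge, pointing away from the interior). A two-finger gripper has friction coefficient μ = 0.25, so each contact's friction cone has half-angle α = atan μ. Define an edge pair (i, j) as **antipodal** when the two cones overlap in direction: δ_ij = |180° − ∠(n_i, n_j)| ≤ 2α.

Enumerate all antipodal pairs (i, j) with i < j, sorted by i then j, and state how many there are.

α = atan 0.25 = 14.04°;  2α = 28.07°
n_0 = (+0.4028, +0.9153)
n_1 = (-0.5958, +0.8032)
n_2 = (-0.6442, -0.7648)
n_3 = (+0.5203, -0.8540)
  (0,1): δ = 119.68°  ·
  (0,2): δ = 16.35°  ✓
  (0,3): δ = 55.11°  ·
  (1,2): δ = 76.68°  ·
  (1,3): δ = 5.22°  ✓
  (2,3): δ = 108.54°  ·
antipodal pairs: 2

count = 2; pairs: (0,2), (1,3)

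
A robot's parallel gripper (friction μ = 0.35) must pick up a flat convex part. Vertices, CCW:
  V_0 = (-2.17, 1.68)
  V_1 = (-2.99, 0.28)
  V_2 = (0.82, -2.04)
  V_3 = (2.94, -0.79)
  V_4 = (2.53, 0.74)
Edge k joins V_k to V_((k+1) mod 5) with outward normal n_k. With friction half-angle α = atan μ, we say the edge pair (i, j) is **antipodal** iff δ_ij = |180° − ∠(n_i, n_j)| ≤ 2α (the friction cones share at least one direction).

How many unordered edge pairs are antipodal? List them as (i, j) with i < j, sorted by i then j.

count = 2; pairs: (0,2), (1,4)

α = atan 0.35 = 19.29°;  2α = 38.58°
n_0 = (-0.8629, +0.5054)
n_1 = (-0.5201, -0.8541)
n_2 = (+0.5079, -0.8614)
n_3 = (+0.9659, +0.2588)
n_4 = (+0.1961, +0.9806)
  (0,1): δ = 90.98°  ·
  (0,2): δ = 29.12°  ✓
  (0,3): δ = 45.36°  ·
  (0,4): δ = 109.05°  ·
  (1,2): δ = 118.14°  ·
  (1,3): δ = 43.66°  ·
  (1,4): δ = 20.03°  ✓
  (2,3): δ = 105.52°  ·
  (2,4): δ = 41.83°  ·
  (3,4): δ = 116.31°  ·
antipodal pairs: 2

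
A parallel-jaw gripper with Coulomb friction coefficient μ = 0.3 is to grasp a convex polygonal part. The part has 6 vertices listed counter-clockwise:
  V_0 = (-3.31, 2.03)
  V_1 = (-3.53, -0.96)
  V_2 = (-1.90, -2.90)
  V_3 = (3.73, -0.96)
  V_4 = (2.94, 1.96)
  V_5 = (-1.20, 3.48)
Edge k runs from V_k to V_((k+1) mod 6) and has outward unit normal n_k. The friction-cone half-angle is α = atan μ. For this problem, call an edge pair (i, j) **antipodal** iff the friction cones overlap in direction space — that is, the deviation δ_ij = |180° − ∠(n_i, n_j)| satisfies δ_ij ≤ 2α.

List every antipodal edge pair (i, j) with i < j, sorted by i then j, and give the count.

α = atan 0.3 = 16.70°;  2α = 33.40°
n_0 = (-0.9973, +0.0734)
n_1 = (-0.7656, -0.6433)
n_2 = (+0.3258, -0.9454)
n_3 = (+0.9653, +0.2612)
n_4 = (+0.3447, +0.9387)
n_5 = (-0.5664, +0.8242)
  (0,1): δ = 135.75°  ·
  (0,2): δ = 66.78°  ·
  (0,3): δ = 19.35°  ✓
  (0,4): δ = 74.05°  ·
  (0,5): δ = 128.71°  ·
  (1,2): δ = 111.02°  ·
  (1,3): δ = 24.90°  ✓
  (1,4): δ = 29.80°  ✓
  (1,5): δ = 84.46°  ·
  (2,3): δ = 93.87°  ·
  (2,4): δ = 39.17°  ·
  (2,5): δ = 15.48°  ✓
  (3,4): δ = 125.30°  ·
  (3,5): δ = 70.64°  ·
  (4,5): δ = 125.34°  ·
antipodal pairs: 4

count = 4; pairs: (0,3), (1,3), (1,4), (2,5)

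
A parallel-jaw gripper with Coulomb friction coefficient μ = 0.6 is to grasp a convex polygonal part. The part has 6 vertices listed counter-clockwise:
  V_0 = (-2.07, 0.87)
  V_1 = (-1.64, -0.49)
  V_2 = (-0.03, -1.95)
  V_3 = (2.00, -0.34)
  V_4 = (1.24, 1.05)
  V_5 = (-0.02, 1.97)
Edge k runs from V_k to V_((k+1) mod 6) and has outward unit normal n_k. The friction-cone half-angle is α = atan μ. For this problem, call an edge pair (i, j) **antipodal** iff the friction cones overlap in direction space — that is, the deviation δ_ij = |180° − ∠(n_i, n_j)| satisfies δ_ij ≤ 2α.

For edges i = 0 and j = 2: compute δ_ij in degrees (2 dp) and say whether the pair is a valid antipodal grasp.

α = atan 0.6 = 30.96°;  2α = 61.93°
edge 0: e_0 = (+0.43, -1.36);  n_0 = (-0.9535, -0.3015)
edge 2: e_2 = (+2.03, +1.61);  n_2 = (+0.6214, -0.7835)
∠(n_0, n_2) = 110.87°
δ = |180° − 110.87°| = 69.13°
69.13° > 2α = 61.93°  →  invalid

δ = 69.13°, invalid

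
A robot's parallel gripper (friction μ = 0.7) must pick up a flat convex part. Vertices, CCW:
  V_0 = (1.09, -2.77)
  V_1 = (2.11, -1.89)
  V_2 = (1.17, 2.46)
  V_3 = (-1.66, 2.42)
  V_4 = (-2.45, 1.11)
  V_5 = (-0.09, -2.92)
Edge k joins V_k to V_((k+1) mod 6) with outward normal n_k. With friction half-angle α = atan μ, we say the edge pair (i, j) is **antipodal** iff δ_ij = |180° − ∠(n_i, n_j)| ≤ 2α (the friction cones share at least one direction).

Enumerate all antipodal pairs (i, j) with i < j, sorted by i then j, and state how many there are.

count = 7; pairs: (0,2), (0,3), (1,3), (1,4), (2,4), (2,5), (3,5)

α = atan 0.7 = 34.99°;  2α = 69.98°
n_0 = (+0.6532, -0.7572)
n_1 = (+0.9774, +0.2112)
n_2 = (-0.0141, +0.9999)
n_3 = (-0.8563, +0.5164)
n_4 = (-0.8629, -0.5053)
n_5 = (+0.1261, -0.9920)
  (0,1): δ = 118.59°  ·
  (0,2): δ = 39.98°  ✓
  (0,3): δ = 18.12°  ✓
  (0,4): δ = 79.57°  ·
  (0,5): δ = 146.46°  ·
  (1,2): δ = 101.38°  ·
  (1,3): δ = 43.29°  ✓
  (1,4): δ = 18.16°  ✓
  (1,5): δ = 85.05°  ·
  (2,3): δ = 121.90°  ·
  (2,4): δ = 60.46°  ✓
  (2,5): δ = 6.43°  ✓
  (3,4): δ = 118.55°  ·
  (3,5): δ = 51.66°  ✓
  (4,5): δ = 113.11°  ·
antipodal pairs: 7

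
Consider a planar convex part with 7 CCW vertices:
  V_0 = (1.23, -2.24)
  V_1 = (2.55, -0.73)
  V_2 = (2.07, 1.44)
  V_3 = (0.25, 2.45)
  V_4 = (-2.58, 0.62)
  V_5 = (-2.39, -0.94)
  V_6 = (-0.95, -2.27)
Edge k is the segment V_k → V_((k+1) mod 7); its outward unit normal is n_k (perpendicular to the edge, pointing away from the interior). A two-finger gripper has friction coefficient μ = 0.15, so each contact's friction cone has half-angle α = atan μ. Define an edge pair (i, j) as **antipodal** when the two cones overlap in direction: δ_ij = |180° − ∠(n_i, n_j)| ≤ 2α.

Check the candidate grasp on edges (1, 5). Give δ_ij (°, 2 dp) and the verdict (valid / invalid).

α = atan 0.15 = 8.53°;  2α = 17.06°
edge 1: e_1 = (-0.48, +2.17);  n_1 = (+0.9764, +0.2160)
edge 5: e_5 = (+1.44, -1.33);  n_5 = (-0.6785, -0.7346)
∠(n_1, n_5) = 145.20°
δ = |180° − 145.20°| = 34.80°
34.80° > 2α = 17.06°  →  invalid

δ = 34.80°, invalid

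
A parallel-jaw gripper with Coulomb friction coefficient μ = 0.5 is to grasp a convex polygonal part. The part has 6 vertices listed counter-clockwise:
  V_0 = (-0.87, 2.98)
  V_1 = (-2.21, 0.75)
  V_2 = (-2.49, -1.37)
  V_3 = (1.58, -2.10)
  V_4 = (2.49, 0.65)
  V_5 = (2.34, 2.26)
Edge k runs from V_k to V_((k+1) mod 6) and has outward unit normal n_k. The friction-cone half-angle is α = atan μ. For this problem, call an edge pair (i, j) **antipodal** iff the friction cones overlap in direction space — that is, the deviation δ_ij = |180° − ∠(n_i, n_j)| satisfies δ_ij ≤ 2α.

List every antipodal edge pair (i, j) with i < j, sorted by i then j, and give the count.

α = atan 0.5 = 26.57°;  2α = 53.13°
n_0 = (-0.8572, +0.5151)
n_1 = (-0.9914, +0.1309)
n_2 = (-0.1765, -0.9843)
n_3 = (+0.9494, -0.3142)
n_4 = (+0.9957, +0.0928)
n_5 = (+0.2189, +0.9758)
  (0,1): δ = 156.52°  ·
  (0,2): δ = 69.17°  ·
  (0,3): δ = 12.69°  ✓
  (0,4): δ = 36.32°  ✓
  (0,5): δ = 108.36°  ·
  (1,2): δ = 92.64°  ·
  (1,3): δ = 10.79°  ✓
  (1,4): δ = 12.85°  ✓
  (1,5): δ = 84.88°  ·
  (2,3): δ = 98.14°  ·
  (2,4): δ = 74.51°  ·
  (2,5): δ = 2.47°  ✓
  (3,4): δ = 156.37°  ·
  (3,5): δ = 84.33°  ·
  (4,5): δ = 107.96°  ·
antipodal pairs: 5

count = 5; pairs: (0,3), (0,4), (1,3), (1,4), (2,5)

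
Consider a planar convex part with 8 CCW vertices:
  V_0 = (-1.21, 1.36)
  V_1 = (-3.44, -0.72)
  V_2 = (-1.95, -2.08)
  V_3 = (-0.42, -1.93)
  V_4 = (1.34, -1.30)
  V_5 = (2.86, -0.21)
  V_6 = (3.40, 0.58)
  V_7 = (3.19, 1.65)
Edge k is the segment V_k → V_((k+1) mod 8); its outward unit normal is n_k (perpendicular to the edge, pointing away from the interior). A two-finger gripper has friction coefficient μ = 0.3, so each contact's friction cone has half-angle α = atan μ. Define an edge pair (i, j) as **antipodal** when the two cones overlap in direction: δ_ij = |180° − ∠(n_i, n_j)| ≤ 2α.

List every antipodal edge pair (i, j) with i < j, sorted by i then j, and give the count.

α = atan 0.3 = 16.70°;  2α = 33.40°
n_0 = (-0.6821, +0.7313)
n_1 = (-0.6742, -0.7386)
n_2 = (+0.0976, -0.9952)
n_3 = (+0.3370, -0.9415)
n_4 = (+0.5828, -0.8126)
n_5 = (+0.8256, -0.5643)
n_6 = (+0.9813, +0.1926)
n_7 = (-0.0658, +0.9978)
  (0,1): δ = 85.40°  ·
  (0,2): δ = 37.41°  ·
  (0,3): δ = 23.31°  ✓
  (0,4): δ = 7.36°  ✓
  (0,5): δ = 12.64°  ✓
  (0,6): δ = 58.10°  ·
  (0,7): δ = 140.76°  ·
  (1,2): δ = 132.01°  ·
  (1,3): δ = 117.92°  ·
  (1,4): δ = 101.97°  ·
  (1,5): δ = 81.97°  ·
  (1,6): δ = 36.51°  ·
  (1,7): δ = 46.16°  ·
  (2,3): δ = 165.90°  ·
  (2,4): δ = 149.95°  ·
  (2,5): δ = 129.95°  ·
  (2,6): δ = 84.50°  ·
  (2,7): δ = 1.83°  ✓
  (3,4): δ = 164.05°  ·
  (3,5): δ = 144.05°  ·
  (3,6): δ = 98.59°  ·
  (3,7): δ = 15.92°  ✓
  (4,5): δ = 160.00°  ·
  (4,6): δ = 114.54°  ·
  (4,7): δ = 31.87°  ✓
  (5,6): δ = 134.54°  ·
  (5,7): δ = 51.87°  ·
  (6,7): δ = 97.33°  ·
antipodal pairs: 6

count = 6; pairs: (0,3), (0,4), (0,5), (2,7), (3,7), (4,7)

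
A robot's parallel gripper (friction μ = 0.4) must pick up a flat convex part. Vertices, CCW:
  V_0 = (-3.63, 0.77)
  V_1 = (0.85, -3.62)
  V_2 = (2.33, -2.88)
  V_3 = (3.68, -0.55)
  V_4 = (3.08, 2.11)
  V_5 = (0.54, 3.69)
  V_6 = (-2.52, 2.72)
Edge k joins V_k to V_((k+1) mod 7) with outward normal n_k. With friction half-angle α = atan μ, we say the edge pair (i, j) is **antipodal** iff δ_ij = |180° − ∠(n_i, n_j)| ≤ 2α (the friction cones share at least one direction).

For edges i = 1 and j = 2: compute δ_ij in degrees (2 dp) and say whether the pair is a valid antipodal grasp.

δ = 146.65°, invalid

α = atan 0.4 = 21.80°;  2α = 43.60°
edge 1: e_1 = (+1.48, +0.74);  n_1 = (+0.4472, -0.8944)
edge 2: e_2 = (+1.35, +2.33);  n_2 = (+0.8653, -0.5013)
∠(n_1, n_2) = 33.35°
δ = |180° − 33.35°| = 146.65°
146.65° > 2α = 43.60°  →  invalid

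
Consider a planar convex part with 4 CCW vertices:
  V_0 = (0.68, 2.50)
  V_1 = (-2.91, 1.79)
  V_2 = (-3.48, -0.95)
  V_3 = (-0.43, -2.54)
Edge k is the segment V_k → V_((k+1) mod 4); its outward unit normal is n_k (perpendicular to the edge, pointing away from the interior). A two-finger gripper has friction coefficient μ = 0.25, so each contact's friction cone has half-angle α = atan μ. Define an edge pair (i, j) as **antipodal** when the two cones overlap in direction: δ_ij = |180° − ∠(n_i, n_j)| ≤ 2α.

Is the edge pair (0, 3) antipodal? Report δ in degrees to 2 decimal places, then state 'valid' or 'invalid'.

δ = 66.39°, invalid

α = atan 0.25 = 14.04°;  2α = 28.07°
edge 0: e_0 = (-3.59, -0.71);  n_0 = (-0.1940, +0.9810)
edge 3: e_3 = (+1.11, +5.04);  n_3 = (+0.9766, -0.2151)
∠(n_0, n_3) = 113.61°
δ = |180° − 113.61°| = 66.39°
66.39° > 2α = 28.07°  →  invalid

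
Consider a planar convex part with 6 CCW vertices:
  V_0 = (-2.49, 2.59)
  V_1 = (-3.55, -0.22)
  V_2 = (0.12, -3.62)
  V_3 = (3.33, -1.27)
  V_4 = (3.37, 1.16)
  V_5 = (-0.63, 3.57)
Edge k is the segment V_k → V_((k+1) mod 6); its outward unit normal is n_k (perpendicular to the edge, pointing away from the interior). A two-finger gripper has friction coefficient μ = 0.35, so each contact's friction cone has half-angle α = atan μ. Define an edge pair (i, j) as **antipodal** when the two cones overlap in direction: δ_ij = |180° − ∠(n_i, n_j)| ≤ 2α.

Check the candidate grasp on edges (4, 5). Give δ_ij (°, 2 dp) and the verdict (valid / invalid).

δ = 121.15°, invalid

α = atan 0.35 = 19.29°;  2α = 38.58°
edge 4: e_4 = (-4.00, +2.41);  n_4 = (+0.5161, +0.8565)
edge 5: e_5 = (-1.86, -0.98);  n_5 = (-0.4661, +0.8847)
∠(n_4, n_5) = 58.85°
δ = |180° − 58.85°| = 121.15°
121.15° > 2α = 38.58°  →  invalid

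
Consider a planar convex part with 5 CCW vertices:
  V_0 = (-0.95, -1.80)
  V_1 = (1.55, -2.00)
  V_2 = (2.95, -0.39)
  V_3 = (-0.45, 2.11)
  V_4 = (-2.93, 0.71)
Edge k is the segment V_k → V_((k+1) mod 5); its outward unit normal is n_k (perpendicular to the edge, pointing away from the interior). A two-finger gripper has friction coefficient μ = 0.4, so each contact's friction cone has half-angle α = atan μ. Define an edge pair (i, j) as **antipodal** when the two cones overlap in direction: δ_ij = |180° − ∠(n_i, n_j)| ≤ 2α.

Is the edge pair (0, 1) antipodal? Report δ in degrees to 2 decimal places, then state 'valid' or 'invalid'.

α = atan 0.4 = 21.80°;  2α = 43.60°
edge 0: e_0 = (+2.50, -0.20);  n_0 = (-0.0797, -0.9968)
edge 1: e_1 = (+1.40, +1.61);  n_1 = (+0.7546, -0.6562)
∠(n_0, n_1) = 53.56°
δ = |180° − 53.56°| = 126.44°
126.44° > 2α = 43.60°  →  invalid

δ = 126.44°, invalid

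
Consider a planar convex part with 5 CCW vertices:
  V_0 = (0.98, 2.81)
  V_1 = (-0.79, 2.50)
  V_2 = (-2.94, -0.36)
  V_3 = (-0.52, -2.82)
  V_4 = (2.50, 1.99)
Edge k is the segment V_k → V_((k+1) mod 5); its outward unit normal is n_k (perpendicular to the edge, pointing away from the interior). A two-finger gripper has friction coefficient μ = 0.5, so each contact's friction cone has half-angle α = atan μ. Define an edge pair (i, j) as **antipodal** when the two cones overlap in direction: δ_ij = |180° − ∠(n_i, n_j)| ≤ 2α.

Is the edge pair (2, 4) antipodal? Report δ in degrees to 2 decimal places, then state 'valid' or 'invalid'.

α = atan 0.5 = 26.57°;  2α = 53.13°
edge 2: e_2 = (+2.42, -2.46);  n_2 = (-0.7129, -0.7013)
edge 4: e_4 = (-1.52, +0.82);  n_4 = (+0.4748, +0.8801)
∠(n_2, n_4) = 162.88°
δ = |180° − 162.88°| = 17.12°
17.12° ≤ 2α = 53.13°  →  valid

δ = 17.12°, valid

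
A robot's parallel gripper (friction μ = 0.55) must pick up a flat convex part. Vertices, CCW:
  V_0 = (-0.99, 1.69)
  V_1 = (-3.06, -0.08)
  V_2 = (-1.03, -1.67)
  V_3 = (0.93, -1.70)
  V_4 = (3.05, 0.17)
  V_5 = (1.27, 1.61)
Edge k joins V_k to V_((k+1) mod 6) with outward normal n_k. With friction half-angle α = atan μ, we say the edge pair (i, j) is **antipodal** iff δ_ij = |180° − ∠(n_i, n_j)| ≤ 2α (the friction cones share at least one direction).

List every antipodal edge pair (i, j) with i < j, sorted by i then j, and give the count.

α = atan 0.55 = 28.81°;  2α = 57.62°
n_0 = (-0.6499, +0.7600)
n_1 = (-0.6166, -0.7873)
n_2 = (-0.0153, -0.9999)
n_3 = (+0.6615, -0.7499)
n_4 = (+0.6289, +0.7774)
n_5 = (+0.0354, +0.9994)
  (0,1): δ = 78.60°  ·
  (0,2): δ = 41.41°  ✓
  (0,3): δ = 0.88°  ✓
  (0,4): δ = 100.49°  ·
  (0,5): δ = 137.44°  ·
  (1,2): δ = 142.81°  ·
  (1,3): δ = 100.52°  ·
  (1,4): δ = 0.90°  ✓
  (1,5): δ = 36.04°  ✓
  (2,3): δ = 137.71°  ·
  (2,4): δ = 38.10°  ✓
  (2,5): δ = 1.15°  ✓
  (3,4): δ = 80.39°  ·
  (3,5): δ = 43.44°  ✓
  (4,5): δ = 143.05°  ·
antipodal pairs: 7

count = 7; pairs: (0,2), (0,3), (1,4), (1,5), (2,4), (2,5), (3,5)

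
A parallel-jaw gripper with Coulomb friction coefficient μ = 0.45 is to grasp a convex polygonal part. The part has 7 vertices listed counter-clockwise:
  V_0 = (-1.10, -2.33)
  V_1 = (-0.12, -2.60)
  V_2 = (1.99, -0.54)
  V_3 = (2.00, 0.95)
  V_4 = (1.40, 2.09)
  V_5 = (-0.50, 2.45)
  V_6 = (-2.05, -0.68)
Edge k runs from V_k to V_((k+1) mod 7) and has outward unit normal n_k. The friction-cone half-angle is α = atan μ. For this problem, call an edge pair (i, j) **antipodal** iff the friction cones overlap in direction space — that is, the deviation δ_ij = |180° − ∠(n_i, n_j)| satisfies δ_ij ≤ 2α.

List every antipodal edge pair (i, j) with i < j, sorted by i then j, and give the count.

α = atan 0.45 = 24.23°;  2α = 48.46°
n_0 = (-0.2656, -0.9641)
n_1 = (+0.6986, -0.7155)
n_2 = (+1.0000, -0.0067)
n_3 = (+0.8849, +0.4657)
n_4 = (+0.1862, +0.9825)
n_5 = (-0.8961, +0.4438)
n_6 = (-0.8666, -0.4990)
  (0,1): δ = 120.28°  ·
  (0,2): δ = 74.98°  ·
  (0,3): δ = 46.84°  ✓
  (0,4): δ = 4.67°  ✓
  (0,5): δ = 79.06°  ·
  (0,6): δ = 135.33°  ·
  (1,2): δ = 134.70°  ·
  (1,3): δ = 106.55°  ·
  (1,4): δ = 55.04°  ·
  (1,5): δ = 19.34°  ✓
  (1,6): δ = 75.62°  ·
  (2,3): δ = 151.86°  ·
  (2,4): δ = 100.34°  ·
  (2,5): δ = 25.96°  ✓
  (2,6): δ = 30.32°  ✓
  (3,4): δ = 128.49°  ·
  (3,5): δ = 54.10°  ·
  (3,6): δ = 2.17°  ✓
  (4,5): δ = 105.62°  ·
  (4,6): δ = 49.34°  ·
  (5,6): δ = 123.72°  ·
antipodal pairs: 6

count = 6; pairs: (0,3), (0,4), (1,5), (2,5), (2,6), (3,6)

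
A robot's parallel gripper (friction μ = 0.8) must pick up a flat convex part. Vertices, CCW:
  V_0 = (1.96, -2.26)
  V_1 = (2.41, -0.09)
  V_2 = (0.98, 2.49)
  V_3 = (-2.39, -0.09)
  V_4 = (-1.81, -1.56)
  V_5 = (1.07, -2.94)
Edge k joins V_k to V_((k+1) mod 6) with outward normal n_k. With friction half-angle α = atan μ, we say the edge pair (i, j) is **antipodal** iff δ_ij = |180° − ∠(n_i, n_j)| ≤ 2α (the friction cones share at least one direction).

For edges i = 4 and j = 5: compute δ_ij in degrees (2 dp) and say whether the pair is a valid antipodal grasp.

δ = 117.02°, invalid

α = atan 0.8 = 38.66°;  2α = 77.32°
edge 4: e_4 = (+2.88, -1.38);  n_4 = (-0.4321, -0.9018)
edge 5: e_5 = (+0.89, +0.68);  n_5 = (+0.6071, -0.7946)
∠(n_4, n_5) = 62.98°
δ = |180° − 62.98°| = 117.02°
117.02° > 2α = 77.32°  →  invalid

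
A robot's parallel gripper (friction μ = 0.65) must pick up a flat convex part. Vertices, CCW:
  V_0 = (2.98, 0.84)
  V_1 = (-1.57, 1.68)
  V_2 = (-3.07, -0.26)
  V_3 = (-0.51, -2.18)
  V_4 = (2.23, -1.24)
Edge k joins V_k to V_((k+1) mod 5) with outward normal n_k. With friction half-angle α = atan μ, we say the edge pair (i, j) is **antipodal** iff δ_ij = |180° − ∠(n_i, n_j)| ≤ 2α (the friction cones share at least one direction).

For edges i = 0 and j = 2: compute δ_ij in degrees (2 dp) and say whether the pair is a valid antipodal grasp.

δ = 26.41°, valid

α = atan 0.65 = 33.02°;  2α = 66.05°
edge 0: e_0 = (-4.55, +0.84);  n_0 = (+0.1815, +0.9834)
edge 2: e_2 = (+2.56, -1.92);  n_2 = (-0.6000, -0.8000)
∠(n_0, n_2) = 153.59°
δ = |180° − 153.59°| = 26.41°
26.41° ≤ 2α = 66.05°  →  valid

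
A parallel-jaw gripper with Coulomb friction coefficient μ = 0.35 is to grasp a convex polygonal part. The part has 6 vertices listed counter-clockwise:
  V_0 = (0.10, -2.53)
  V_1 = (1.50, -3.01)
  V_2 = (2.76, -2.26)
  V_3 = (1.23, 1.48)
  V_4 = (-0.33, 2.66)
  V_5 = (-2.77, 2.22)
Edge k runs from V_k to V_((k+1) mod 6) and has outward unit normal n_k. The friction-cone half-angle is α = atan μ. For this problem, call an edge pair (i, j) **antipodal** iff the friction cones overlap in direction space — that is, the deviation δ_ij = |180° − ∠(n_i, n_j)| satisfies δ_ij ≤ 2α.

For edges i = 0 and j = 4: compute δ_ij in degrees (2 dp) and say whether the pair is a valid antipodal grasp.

δ = 29.15°, valid

α = atan 0.35 = 19.29°;  2α = 38.58°
edge 0: e_0 = (+1.40, -0.48);  n_0 = (-0.3243, -0.9459)
edge 4: e_4 = (-2.44, -0.44);  n_4 = (-0.1775, +0.9841)
∠(n_0, n_4) = 150.85°
δ = |180° − 150.85°| = 29.15°
29.15° ≤ 2α = 38.58°  →  valid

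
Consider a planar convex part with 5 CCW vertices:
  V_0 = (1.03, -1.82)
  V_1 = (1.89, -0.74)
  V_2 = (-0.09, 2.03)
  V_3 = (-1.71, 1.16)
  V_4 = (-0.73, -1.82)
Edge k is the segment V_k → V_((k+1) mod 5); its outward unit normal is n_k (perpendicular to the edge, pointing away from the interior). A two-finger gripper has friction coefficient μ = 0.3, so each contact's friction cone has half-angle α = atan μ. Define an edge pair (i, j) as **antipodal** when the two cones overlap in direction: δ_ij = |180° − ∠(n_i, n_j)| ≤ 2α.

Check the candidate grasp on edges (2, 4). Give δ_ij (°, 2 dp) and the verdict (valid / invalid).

δ = 28.24°, valid

α = atan 0.3 = 16.70°;  2α = 33.40°
edge 2: e_2 = (-1.62, -0.87);  n_2 = (-0.4731, +0.8810)
edge 4: e_4 = (+1.76, +0.00);  n_4 = (+0.0000, -1.0000)
∠(n_2, n_4) = 151.76°
δ = |180° − 151.76°| = 28.24°
28.24° ≤ 2α = 33.40°  →  valid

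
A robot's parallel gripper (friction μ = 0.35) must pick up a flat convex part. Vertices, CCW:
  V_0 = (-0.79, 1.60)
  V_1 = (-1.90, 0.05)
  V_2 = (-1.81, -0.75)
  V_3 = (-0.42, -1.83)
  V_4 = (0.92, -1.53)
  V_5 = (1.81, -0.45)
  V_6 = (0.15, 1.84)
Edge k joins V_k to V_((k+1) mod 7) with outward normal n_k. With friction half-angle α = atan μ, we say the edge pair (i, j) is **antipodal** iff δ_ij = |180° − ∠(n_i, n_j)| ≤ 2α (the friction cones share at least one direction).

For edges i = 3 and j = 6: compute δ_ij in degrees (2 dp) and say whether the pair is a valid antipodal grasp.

α = atan 0.35 = 19.29°;  2α = 38.58°
edge 3: e_3 = (+1.34, +0.30);  n_3 = (+0.2185, -0.9758)
edge 6: e_6 = (-0.94, -0.24);  n_6 = (-0.2474, +0.9689)
∠(n_3, n_6) = 178.30°
δ = |180° − 178.30°| = 1.70°
1.70° ≤ 2α = 38.58°  →  valid

δ = 1.70°, valid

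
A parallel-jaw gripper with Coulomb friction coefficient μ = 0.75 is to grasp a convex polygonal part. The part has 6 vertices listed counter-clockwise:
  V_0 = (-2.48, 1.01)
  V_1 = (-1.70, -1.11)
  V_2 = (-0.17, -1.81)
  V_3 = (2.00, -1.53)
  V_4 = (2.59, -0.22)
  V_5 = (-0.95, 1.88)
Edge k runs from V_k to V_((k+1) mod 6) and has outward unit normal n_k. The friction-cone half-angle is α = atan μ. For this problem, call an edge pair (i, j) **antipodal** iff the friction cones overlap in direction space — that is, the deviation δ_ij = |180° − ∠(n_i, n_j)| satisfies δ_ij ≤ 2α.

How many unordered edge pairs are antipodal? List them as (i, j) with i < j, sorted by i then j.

α = atan 0.75 = 36.87°;  2α = 73.74°
n_0 = (-0.9385, -0.3453)
n_1 = (-0.4160, -0.9093)
n_2 = (+0.1280, -0.9918)
n_3 = (+0.9118, -0.4107)
n_4 = (+0.5102, +0.8601)
n_5 = (-0.4943, +0.8693)
  (0,1): δ = 134.78°  ·
  (0,2): δ = 102.85°  ·
  (0,3): δ = 44.45°  ✓
  (0,4): δ = 39.12°  ✓
  (0,5): δ = 99.42°  ·
  (1,2): δ = 148.06°  ·
  (1,3): δ = 89.66°  ·
  (1,4): δ = 6.09°  ✓
  (1,5): δ = 54.21°  ✓
  (2,3): δ = 121.60°  ·
  (2,4): δ = 38.03°  ✓
  (2,5): δ = 22.27°  ✓
  (3,4): δ = 96.43°  ·
  (3,5): δ = 36.13°  ✓
  (4,5): δ = 119.70°  ·
antipodal pairs: 7

count = 7; pairs: (0,3), (0,4), (1,4), (1,5), (2,4), (2,5), (3,5)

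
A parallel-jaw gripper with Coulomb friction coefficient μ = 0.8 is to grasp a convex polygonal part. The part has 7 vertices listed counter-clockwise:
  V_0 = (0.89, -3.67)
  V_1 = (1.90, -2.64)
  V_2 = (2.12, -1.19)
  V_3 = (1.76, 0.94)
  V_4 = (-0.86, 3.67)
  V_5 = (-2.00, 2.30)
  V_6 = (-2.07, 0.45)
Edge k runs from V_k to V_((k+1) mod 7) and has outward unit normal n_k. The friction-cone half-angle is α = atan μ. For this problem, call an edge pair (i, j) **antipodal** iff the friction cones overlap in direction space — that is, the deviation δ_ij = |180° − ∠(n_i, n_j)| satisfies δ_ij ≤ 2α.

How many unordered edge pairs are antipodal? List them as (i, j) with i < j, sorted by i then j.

count = 10; pairs: (0,4), (0,5), (1,4), (1,5), (1,6), (2,4), (2,5), (2,6), (3,5), (3,6)

α = atan 0.8 = 38.66°;  2α = 77.32°
n_0 = (+0.7140, -0.7001)
n_1 = (+0.9887, -0.1500)
n_2 = (+0.9860, +0.1667)
n_3 = (+0.7215, +0.6924)
n_4 = (-0.7687, +0.6396)
n_5 = (-0.9993, +0.0378)
n_6 = (-0.8121, -0.5835)
  (0,1): δ = 144.19°  ·
  (0,2): δ = 125.97°  ·
  (0,3): δ = 91.74°  ·
  (0,4): δ = 4.67°  ✓
  (0,5): δ = 42.27°  ✓
  (0,6): δ = 80.13°  ·
  (1,2): δ = 161.78°  ·
  (1,3): δ = 127.55°  ·
  (1,4): δ = 31.14°  ✓
  (1,5): δ = 6.46°  ✓
  (1,6): δ = 44.32°  ✓
  (2,3): δ = 145.77°  ·
  (2,4): δ = 49.36°  ✓
  (2,5): δ = 11.76°  ✓
  (2,6): δ = 26.10°  ✓
  (3,4): δ = 83.59°  ·
  (3,5): δ = 45.99°  ✓
  (3,6): δ = 8.13°  ✓
  (4,5): δ = 142.40°  ·
  (4,6): δ = 104.54°  ·
  (5,6): δ = 142.14°  ·
antipodal pairs: 10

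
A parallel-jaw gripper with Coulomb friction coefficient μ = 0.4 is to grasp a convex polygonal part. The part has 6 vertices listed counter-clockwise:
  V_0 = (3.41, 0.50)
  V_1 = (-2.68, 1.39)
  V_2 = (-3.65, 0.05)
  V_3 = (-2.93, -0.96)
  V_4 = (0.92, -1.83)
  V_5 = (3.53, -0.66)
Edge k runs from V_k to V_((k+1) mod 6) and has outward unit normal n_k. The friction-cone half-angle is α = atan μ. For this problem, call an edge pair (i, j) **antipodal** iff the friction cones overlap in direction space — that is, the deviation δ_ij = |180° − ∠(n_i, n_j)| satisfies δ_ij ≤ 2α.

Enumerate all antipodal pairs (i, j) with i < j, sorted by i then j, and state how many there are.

count = 5; pairs: (0,3), (0,4), (1,4), (1,5), (2,5)

α = atan 0.4 = 21.80°;  2α = 43.60°
n_0 = (+0.1446, +0.9895)
n_1 = (-0.8100, +0.5864)
n_2 = (-0.8143, -0.5805)
n_3 = (-0.2204, -0.9754)
n_4 = (+0.4091, -0.9125)
n_5 = (+0.9947, +0.1029)
  (0,1): δ = 117.59°  ·
  (0,2): δ = 46.20°  ·
  (0,3): δ = 4.42°  ✓
  (0,4): δ = 32.46°  ✓
  (0,5): δ = 104.22°  ·
  (1,2): δ = 108.62°  ·
  (1,3): δ = 66.83°  ·
  (1,4): δ = 29.95°  ✓
  (1,5): δ = 41.81°  ✓
  (2,3): δ = 138.22°  ·
  (2,4): δ = 101.34°  ·
  (2,5): δ = 29.58°  ✓
  (3,4): δ = 143.12°  ·
  (3,5): δ = 71.36°  ·
  (4,5): δ = 108.24°  ·
antipodal pairs: 5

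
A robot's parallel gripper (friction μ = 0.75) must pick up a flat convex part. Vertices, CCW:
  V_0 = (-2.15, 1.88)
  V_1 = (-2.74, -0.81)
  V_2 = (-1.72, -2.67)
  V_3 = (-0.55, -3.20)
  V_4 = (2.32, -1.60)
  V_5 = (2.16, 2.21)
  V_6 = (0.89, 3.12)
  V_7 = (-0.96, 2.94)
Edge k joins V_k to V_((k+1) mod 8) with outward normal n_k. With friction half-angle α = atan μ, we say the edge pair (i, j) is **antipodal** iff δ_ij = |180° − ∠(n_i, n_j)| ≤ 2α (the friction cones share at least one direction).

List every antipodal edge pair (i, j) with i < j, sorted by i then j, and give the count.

count = 14; pairs: (0,3), (0,4), (0,5), (1,4), (1,5), (1,6), (2,4), (2,5), (2,6), (2,7), (3,5), (3,6), (3,7), (4,7)

α = atan 0.75 = 36.87°;  2α = 73.74°
n_0 = (-0.9768, +0.2142)
n_1 = (-0.8768, -0.4808)
n_2 = (-0.4126, -0.9109)
n_3 = (+0.4869, -0.8734)
n_4 = (+0.9991, +0.0420)
n_5 = (+0.5824, +0.8129)
n_6 = (-0.0968, +0.9953)
n_7 = (-0.6651, +0.7467)
  (0,1): δ = 138.89°  ·
  (0,2): δ = 102.00°  ·
  (0,3): δ = 48.49°  ✓
  (0,4): δ = 14.78°  ✓
  (0,5): δ = 66.75°  ✓
  (0,6): δ = 107.93°  ·
  (0,7): δ = 144.06°  ·
  (1,2): δ = 143.11°  ·
  (1,3): δ = 89.60°  ·
  (1,4): δ = 26.34°  ✓
  (1,5): δ = 25.64°  ✓
  (1,6): δ = 66.82°  ✓
  (1,7): δ = 102.95°  ·
  (2,3): δ = 126.49°  ·
  (2,4): δ = 63.23°  ✓
  (2,5): δ = 11.25°  ✓
  (2,6): δ = 29.93°  ✓
  (2,7): δ = 66.06°  ✓
  (3,4): δ = 116.73°  ·
  (3,5): δ = 64.76°  ✓
  (3,6): δ = 23.58°  ✓
  (3,7): δ = 12.55°  ✓
  (4,5): δ = 128.03°  ·
  (4,6): δ = 86.85°  ·
  (4,7): δ = 50.71°  ✓
  (5,6): δ = 138.82°  ·
  (5,7): δ = 102.68°  ·
  (6,7): δ = 143.86°  ·
antipodal pairs: 14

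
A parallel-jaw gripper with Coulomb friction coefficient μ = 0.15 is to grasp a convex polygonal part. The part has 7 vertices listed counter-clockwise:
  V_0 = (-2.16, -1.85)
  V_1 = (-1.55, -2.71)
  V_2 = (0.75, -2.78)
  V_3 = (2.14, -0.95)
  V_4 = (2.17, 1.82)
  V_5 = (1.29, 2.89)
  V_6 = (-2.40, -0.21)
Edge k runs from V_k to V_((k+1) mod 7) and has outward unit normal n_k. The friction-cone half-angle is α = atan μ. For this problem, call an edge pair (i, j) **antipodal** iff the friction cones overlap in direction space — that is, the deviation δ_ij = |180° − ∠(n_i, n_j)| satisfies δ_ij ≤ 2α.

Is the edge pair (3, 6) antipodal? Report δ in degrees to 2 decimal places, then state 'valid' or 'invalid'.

δ = 8.95°, valid

α = atan 0.15 = 8.53°;  2α = 17.06°
edge 3: e_3 = (+0.03, +2.77);  n_3 = (+0.9999, -0.0108)
edge 6: e_6 = (+0.24, -1.64);  n_6 = (-0.9895, -0.1448)
∠(n_3, n_6) = 171.05°
δ = |180° − 171.05°| = 8.95°
8.95° ≤ 2α = 17.06°  →  valid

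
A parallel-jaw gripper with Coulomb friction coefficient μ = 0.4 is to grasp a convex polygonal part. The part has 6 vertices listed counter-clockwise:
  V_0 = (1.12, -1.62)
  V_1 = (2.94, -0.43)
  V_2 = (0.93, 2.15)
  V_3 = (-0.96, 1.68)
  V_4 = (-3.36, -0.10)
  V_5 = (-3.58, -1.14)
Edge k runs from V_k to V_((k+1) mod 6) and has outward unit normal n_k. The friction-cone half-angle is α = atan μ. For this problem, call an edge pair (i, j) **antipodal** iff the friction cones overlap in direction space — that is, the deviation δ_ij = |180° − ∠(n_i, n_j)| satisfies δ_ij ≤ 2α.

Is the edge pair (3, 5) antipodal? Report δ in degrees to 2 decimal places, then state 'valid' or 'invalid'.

α = atan 0.4 = 21.80°;  2α = 43.60°
edge 3: e_3 = (-2.40, -1.78);  n_3 = (-0.5957, +0.8032)
edge 5: e_5 = (+4.70, -0.48);  n_5 = (-0.1016, -0.9948)
∠(n_3, n_5) = 137.61°
δ = |180° − 137.61°| = 42.39°
42.39° ≤ 2α = 43.60°  →  valid

δ = 42.39°, valid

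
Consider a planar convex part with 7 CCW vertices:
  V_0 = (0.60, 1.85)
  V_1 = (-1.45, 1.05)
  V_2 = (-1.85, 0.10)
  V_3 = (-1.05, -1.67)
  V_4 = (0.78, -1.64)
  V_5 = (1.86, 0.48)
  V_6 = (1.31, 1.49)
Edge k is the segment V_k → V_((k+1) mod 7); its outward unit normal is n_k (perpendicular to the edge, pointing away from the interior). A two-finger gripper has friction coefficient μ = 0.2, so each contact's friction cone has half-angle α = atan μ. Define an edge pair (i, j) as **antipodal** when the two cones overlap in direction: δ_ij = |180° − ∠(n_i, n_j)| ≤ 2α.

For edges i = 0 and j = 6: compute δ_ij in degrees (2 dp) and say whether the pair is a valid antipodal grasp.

δ = 131.80°, invalid

α = atan 0.2 = 11.31°;  2α = 22.62°
edge 0: e_0 = (-2.05, -0.80);  n_0 = (-0.3635, +0.9316)
edge 6: e_6 = (-0.71, +0.36);  n_6 = (+0.4522, +0.8919)
∠(n_0, n_6) = 48.20°
δ = |180° − 48.20°| = 131.80°
131.80° > 2α = 22.62°  →  invalid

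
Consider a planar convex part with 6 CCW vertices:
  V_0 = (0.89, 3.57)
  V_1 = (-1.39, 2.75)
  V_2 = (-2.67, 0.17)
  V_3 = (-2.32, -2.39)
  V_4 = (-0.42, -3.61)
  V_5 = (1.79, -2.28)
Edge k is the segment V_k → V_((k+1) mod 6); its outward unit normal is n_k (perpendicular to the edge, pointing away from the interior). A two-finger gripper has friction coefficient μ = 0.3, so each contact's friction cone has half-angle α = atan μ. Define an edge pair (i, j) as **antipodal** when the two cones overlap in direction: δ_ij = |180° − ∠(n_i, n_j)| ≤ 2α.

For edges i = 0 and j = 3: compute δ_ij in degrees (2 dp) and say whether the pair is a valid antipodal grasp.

δ = 52.49°, invalid

α = atan 0.3 = 16.70°;  2α = 33.40°
edge 0: e_0 = (-2.28, -0.82);  n_0 = (-0.3384, +0.9410)
edge 3: e_3 = (+1.90, -1.22);  n_3 = (-0.5403, -0.8415)
∠(n_0, n_3) = 127.51°
δ = |180° − 127.51°| = 52.49°
52.49° > 2α = 33.40°  →  invalid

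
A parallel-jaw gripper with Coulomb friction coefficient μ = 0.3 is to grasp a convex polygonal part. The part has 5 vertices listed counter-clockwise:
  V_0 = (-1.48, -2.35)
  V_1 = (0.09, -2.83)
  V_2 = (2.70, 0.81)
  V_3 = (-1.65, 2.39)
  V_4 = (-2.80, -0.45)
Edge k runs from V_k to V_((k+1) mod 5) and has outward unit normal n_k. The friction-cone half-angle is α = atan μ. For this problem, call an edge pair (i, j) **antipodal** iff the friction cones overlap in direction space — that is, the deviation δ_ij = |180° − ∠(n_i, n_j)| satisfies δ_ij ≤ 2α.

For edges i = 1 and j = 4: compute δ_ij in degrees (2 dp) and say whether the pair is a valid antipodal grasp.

α = atan 0.3 = 16.70°;  2α = 33.40°
edge 1: e_1 = (+2.61, +3.64);  n_1 = (+0.8127, -0.5827)
edge 4: e_4 = (+1.32, -1.90);  n_4 = (-0.8213, -0.5706)
∠(n_1, n_4) = 109.57°
δ = |180° − 109.57°| = 70.43°
70.43° > 2α = 33.40°  →  invalid

δ = 70.43°, invalid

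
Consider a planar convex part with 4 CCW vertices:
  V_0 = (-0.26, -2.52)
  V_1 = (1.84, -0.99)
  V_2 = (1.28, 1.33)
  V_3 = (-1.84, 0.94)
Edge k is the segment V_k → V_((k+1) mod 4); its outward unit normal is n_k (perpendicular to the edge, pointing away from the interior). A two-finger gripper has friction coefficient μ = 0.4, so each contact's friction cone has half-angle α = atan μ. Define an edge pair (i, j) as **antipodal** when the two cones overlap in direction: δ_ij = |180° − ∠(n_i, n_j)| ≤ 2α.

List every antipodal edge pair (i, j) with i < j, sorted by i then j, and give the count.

count = 2; pairs: (0,2), (1,3)

α = atan 0.4 = 21.80°;  2α = 43.60°
n_0 = (+0.5889, -0.8082)
n_1 = (+0.9721, +0.2346)
n_2 = (-0.1240, +0.9923)
n_3 = (-0.9096, -0.4154)
  (0,1): δ = 112.51°  ·
  (0,2): δ = 28.95°  ✓
  (0,3): δ = 78.47°  ·
  (1,2): δ = 96.45°  ·
  (1,3): δ = 10.97°  ✓
  (2,3): δ = 72.58°  ·
antipodal pairs: 2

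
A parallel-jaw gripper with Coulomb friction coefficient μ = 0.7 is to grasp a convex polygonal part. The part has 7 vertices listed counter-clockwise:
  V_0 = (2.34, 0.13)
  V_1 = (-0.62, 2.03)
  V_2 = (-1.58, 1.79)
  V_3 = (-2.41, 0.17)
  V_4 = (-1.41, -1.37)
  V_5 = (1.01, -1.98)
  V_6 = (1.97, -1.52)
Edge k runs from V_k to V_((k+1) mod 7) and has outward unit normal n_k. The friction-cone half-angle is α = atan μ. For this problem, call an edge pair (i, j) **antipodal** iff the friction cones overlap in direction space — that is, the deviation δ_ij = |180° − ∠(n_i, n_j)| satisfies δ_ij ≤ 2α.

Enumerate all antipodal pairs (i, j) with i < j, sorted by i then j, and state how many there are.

count = 9; pairs: (0,3), (0,4), (0,5), (1,4), (1,5), (1,6), (2,5), (2,6), (3,6)

α = atan 0.7 = 34.99°;  2α = 69.98°
n_0 = (+0.5402, +0.8415)
n_1 = (-0.2425, +0.9701)
n_2 = (-0.8900, +0.4560)
n_3 = (-0.8387, -0.5446)
n_4 = (-0.2444, -0.9697)
n_5 = (+0.4321, -0.9018)
n_6 = (+0.9758, -0.2188)
  (0,1): δ = 133.27°  ·
  (0,2): δ = 84.43°  ·
  (0,3): δ = 24.31°  ✓
  (0,4): δ = 18.55°  ✓
  (0,5): δ = 58.30°  ✓
  (0,6): δ = 110.06°  ·
  (1,2): δ = 131.16°  ·
  (1,3): δ = 71.04°  ·
  (1,4): δ = 28.18°  ✓
  (1,5): δ = 11.57°  ✓
  (1,6): δ = 63.32°  ✓
  (2,3): δ = 119.87°  ·
  (2,4): δ = 77.02°  ·
  (2,5): δ = 37.27°  ✓
  (2,6): δ = 14.49°  ✓
  (3,4): δ = 137.15°  ·
  (3,5): δ = 97.40°  ·
  (3,6): δ = 45.64°  ✓
  (4,5): δ = 140.25°  ·
  (4,6): δ = 88.49°  ·
  (5,6): δ = 128.24°  ·
antipodal pairs: 9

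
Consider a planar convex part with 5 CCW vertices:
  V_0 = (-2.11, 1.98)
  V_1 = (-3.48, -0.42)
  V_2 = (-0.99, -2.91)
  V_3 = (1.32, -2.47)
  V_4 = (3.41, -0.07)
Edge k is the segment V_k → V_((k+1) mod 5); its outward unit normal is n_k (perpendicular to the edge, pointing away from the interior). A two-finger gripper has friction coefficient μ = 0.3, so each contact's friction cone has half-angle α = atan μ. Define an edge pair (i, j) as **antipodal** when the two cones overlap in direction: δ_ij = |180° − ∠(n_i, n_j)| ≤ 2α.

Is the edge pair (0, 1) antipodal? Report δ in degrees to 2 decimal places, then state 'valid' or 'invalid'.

α = atan 0.3 = 16.70°;  2α = 33.40°
edge 0: e_0 = (-1.37, -2.40);  n_0 = (-0.8685, +0.4957)
edge 1: e_1 = (+2.49, -2.49);  n_1 = (-0.7071, -0.7071)
∠(n_0, n_1) = 74.72°
δ = |180° − 74.72°| = 105.28°
105.28° > 2α = 33.40°  →  invalid

δ = 105.28°, invalid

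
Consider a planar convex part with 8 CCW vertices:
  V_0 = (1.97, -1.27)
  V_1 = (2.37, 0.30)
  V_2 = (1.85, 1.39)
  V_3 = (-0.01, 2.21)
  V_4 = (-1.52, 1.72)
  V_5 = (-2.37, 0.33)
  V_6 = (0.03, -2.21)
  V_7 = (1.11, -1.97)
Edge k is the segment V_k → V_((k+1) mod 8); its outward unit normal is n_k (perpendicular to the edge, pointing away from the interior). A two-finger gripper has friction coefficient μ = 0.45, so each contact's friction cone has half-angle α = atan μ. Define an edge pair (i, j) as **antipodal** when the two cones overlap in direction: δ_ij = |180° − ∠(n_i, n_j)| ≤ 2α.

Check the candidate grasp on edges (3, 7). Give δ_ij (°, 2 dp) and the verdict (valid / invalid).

δ = 21.17°, valid

α = atan 0.45 = 24.23°;  2α = 48.46°
edge 3: e_3 = (-1.51, -0.49);  n_3 = (-0.3087, +0.9512)
edge 7: e_7 = (+0.86, +0.70);  n_7 = (+0.6313, -0.7756)
∠(n_3, n_7) = 158.83°
δ = |180° − 158.83°| = 21.17°
21.17° ≤ 2α = 48.46°  →  valid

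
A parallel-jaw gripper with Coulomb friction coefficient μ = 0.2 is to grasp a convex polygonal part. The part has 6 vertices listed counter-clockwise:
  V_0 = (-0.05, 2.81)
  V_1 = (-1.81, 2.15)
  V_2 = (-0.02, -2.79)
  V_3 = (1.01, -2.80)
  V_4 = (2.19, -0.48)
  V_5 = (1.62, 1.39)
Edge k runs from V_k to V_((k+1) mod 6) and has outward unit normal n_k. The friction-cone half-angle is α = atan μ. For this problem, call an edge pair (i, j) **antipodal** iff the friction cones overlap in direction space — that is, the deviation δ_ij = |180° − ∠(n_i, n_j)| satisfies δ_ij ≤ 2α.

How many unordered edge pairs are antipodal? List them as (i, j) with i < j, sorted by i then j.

α = atan 0.2 = 11.31°;  2α = 22.62°
n_0 = (-0.3511, +0.9363)
n_1 = (-0.9402, -0.3407)
n_2 = (-0.0097, -1.0000)
n_3 = (+0.8913, -0.4534)
n_4 = (+0.9565, +0.2916)
n_5 = (+0.6478, +0.7618)
  (0,1): δ = 90.64°  ·
  (0,2): δ = 21.11°  ✓
  (0,3): δ = 42.49°  ·
  (0,4): δ = 86.40°  ·
  (0,5): δ = 119.07°  ·
  (1,2): δ = 110.47°  ·
  (1,3): δ = 46.88°  ·
  (1,4): δ = 2.97°  ✓
  (1,5): δ = 29.71°  ·
  (2,3): δ = 116.40°  ·
  (2,4): δ = 72.49°  ·
  (2,5): δ = 39.82°  ·
  (3,4): δ = 136.09°  ·
  (3,5): δ = 103.42°  ·
  (4,5): δ = 147.33°  ·
antipodal pairs: 2

count = 2; pairs: (0,2), (1,4)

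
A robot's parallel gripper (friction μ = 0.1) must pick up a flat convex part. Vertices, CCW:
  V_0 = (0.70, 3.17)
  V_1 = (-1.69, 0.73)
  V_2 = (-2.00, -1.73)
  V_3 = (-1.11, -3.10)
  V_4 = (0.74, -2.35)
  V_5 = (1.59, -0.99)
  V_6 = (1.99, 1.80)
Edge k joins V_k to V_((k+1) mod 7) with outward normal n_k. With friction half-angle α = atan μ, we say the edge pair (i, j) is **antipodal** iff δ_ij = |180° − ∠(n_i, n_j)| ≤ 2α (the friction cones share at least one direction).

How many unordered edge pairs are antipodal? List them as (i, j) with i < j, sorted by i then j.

α = atan 0.1 = 5.71°;  2α = 11.42°
n_0 = (-0.7144, +0.6997)
n_1 = (-0.9922, +0.1250)
n_2 = (-0.8386, -0.5448)
n_3 = (+0.3757, -0.9267)
n_4 = (+0.8480, -0.5300)
n_5 = (+0.9899, -0.1419)
n_6 = (+0.7280, +0.6855)
  (0,1): δ = 142.78°  ·
  (0,2): δ = 102.58°  ·
  (0,3): δ = 23.53°  ·
  (0,4): δ = 12.40°  ·
  (0,5): δ = 36.25°  ·
  (0,6): δ = 87.68°  ·
  (1,2): δ = 139.81°  ·
  (1,3): δ = 60.75°  ·
  (1,4): δ = 24.82°  ·
  (1,5): δ = 0.98°  ✓
  (1,6): δ = 50.46°  ·
  (2,3): δ = 100.94°  ·
  (2,4): δ = 65.01°  ·
  (2,5): δ = 41.17°  ·
  (2,6): δ = 10.27°  ✓
  (3,4): δ = 144.07°  ·
  (3,5): δ = 120.23°  ·
  (3,6): δ = 68.79°  ·
  (4,5): δ = 156.15°  ·
  (4,6): δ = 104.72°  ·
  (5,6): δ = 128.56°  ·
antipodal pairs: 2

count = 2; pairs: (1,5), (2,6)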